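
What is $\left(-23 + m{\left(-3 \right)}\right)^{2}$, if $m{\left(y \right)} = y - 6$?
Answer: $1024$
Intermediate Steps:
$m{\left(y \right)} = -6 + y$ ($m{\left(y \right)} = y - 6 = -6 + y$)
$\left(-23 + m{\left(-3 \right)}\right)^{2} = \left(-23 - 9\right)^{2} = \left(-32\right)^{2} = 1024$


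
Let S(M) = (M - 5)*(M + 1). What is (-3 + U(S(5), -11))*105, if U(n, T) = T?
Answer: -1470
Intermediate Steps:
S(M) = (1 + M)*(-5 + M) (S(M) = (-5 + M)*(1 + M) = (1 + M)*(-5 + M))
(-3 + U(S(5), -11))*105 = (-3 - 11)*105 = -14*105 = -1470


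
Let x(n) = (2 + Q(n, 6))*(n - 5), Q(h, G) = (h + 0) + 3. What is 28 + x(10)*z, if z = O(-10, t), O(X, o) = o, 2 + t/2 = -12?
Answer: -2072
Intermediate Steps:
t = -28 (t = -4 + 2*(-12) = -4 - 24 = -28)
z = -28
Q(h, G) = 3 + h (Q(h, G) = h + 3 = 3 + h)
x(n) = (-5 + n)*(5 + n) (x(n) = (2 + (3 + n))*(n - 5) = (5 + n)*(-5 + n) = (-5 + n)*(5 + n))
28 + x(10)*z = 28 + (-25 + 10²)*(-28) = 28 + (-25 + 100)*(-28) = 28 + 75*(-28) = 28 - 2100 = -2072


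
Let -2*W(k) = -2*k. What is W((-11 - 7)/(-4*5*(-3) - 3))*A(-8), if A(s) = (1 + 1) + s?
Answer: 36/19 ≈ 1.8947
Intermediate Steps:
A(s) = 2 + s
W(k) = k (W(k) = -(-1)*k = k)
W((-11 - 7)/(-4*5*(-3) - 3))*A(-8) = ((-11 - 7)/(-4*5*(-3) - 3))*(2 - 8) = -18/(-20*(-3) - 3)*(-6) = -18/(60 - 3)*(-6) = -18/57*(-6) = -18*1/57*(-6) = -6/19*(-6) = 36/19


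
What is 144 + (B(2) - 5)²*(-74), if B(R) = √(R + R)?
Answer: -522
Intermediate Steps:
B(R) = √2*√R (B(R) = √(2*R) = √2*√R)
144 + (B(2) - 5)²*(-74) = 144 + (√2*√2 - 5)²*(-74) = 144 + (2 - 5)²*(-74) = 144 + (-3)²*(-74) = 144 + 9*(-74) = 144 - 666 = -522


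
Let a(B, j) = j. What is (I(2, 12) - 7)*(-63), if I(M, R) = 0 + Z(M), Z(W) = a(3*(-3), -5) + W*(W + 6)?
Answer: -252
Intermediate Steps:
Z(W) = -5 + W*(6 + W) (Z(W) = -5 + W*(W + 6) = -5 + W*(6 + W))
I(M, R) = -5 + M**2 + 6*M (I(M, R) = 0 + (-5 + M**2 + 6*M) = -5 + M**2 + 6*M)
(I(2, 12) - 7)*(-63) = ((-5 + 2**2 + 6*2) - 7)*(-63) = ((-5 + 4 + 12) - 7)*(-63) = (11 - 7)*(-63) = 4*(-63) = -252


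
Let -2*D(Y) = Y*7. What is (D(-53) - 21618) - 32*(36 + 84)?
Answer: -50545/2 ≈ -25273.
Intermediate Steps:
D(Y) = -7*Y/2 (D(Y) = -Y*7/2 = -7*Y/2)
(D(-53) - 21618) - 32*(36 + 84) = (-7/2*(-53) - 21618) - 32*(36 + 84) = (371/2 - 21618) - 32*120 = -42865/2 - 3840 = -50545/2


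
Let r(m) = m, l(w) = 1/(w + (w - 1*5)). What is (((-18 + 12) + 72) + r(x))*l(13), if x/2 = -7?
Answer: 52/21 ≈ 2.4762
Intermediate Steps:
x = -14 (x = 2*(-7) = -14)
l(w) = 1/(-5 + 2*w) (l(w) = 1/(w + (w - 5)) = 1/(w + (-5 + w)) = 1/(-5 + 2*w))
(((-18 + 12) + 72) + r(x))*l(13) = (((-18 + 12) + 72) - 14)/(-5 + 2*13) = ((-6 + 72) - 14)/(-5 + 26) = (66 - 14)/21 = 52*(1/21) = 52/21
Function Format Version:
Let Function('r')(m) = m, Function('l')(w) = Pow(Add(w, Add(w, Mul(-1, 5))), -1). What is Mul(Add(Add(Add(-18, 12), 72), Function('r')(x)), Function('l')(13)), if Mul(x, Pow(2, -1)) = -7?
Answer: Rational(52, 21) ≈ 2.4762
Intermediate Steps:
x = -14 (x = Mul(2, -7) = -14)
Function('l')(w) = Pow(Add(-5, Mul(2, w)), -1) (Function('l')(w) = Pow(Add(w, Add(w, -5)), -1) = Pow(Add(w, Add(-5, w)), -1) = Pow(Add(-5, Mul(2, w)), -1))
Mul(Add(Add(Add(-18, 12), 72), Function('r')(x)), Function('l')(13)) = Mul(Add(Add(Add(-18, 12), 72), -14), Pow(Add(-5, Mul(2, 13)), -1)) = Mul(Add(Add(-6, 72), -14), Pow(Add(-5, 26), -1)) = Mul(Add(66, -14), Pow(21, -1)) = Mul(52, Rational(1, 21)) = Rational(52, 21)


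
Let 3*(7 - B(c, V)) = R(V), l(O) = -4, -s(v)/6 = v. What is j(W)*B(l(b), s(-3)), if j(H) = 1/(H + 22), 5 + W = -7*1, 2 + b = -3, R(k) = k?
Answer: ⅒ ≈ 0.10000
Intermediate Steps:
b = -5 (b = -2 - 3 = -5)
s(v) = -6*v
B(c, V) = 7 - V/3
W = -12 (W = -5 - 7*1 = -5 - 7 = -12)
j(H) = 1/(22 + H)
j(W)*B(l(b), s(-3)) = (7 - (-2)*(-3))/(22 - 12) = (7 - ⅓*18)/10 = (7 - 6)/10 = (⅒)*1 = ⅒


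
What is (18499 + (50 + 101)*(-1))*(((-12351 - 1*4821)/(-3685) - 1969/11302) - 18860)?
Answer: -654933533021514/1893085 ≈ -3.4596e+8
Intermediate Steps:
(18499 + (50 + 101)*(-1))*(((-12351 - 1*4821)/(-3685) - 1969/11302) - 18860) = (18499 + 151*(-1))*(((-12351 - 4821)*(-1/3685) - 1969*1/11302) - 18860) = (18499 - 151)*((-17172*(-1/3685) - 1969/11302) - 18860) = 18348*((17172/3685 - 1969/11302) - 18860) = 18348*(186822179/41647870 - 18860) = 18348*(-785292006021/41647870) = -654933533021514/1893085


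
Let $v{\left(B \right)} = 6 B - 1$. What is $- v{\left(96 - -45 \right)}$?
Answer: $-845$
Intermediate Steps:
$v{\left(B \right)} = -1 + 6 B$
$- v{\left(96 - -45 \right)} = - (-1 + 6 \left(96 - -45\right)) = - (-1 + 6 \left(96 + 45\right)) = - (-1 + 6 \cdot 141) = - (-1 + 846) = \left(-1\right) 845 = -845$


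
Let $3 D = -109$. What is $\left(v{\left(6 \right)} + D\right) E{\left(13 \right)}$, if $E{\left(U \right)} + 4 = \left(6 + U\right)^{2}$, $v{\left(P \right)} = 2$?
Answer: $-12257$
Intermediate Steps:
$D = - \frac{109}{3}$ ($D = \frac{1}{3} \left(-109\right) = - \frac{109}{3} \approx -36.333$)
$E{\left(U \right)} = -4 + \left(6 + U\right)^{2}$
$\left(v{\left(6 \right)} + D\right) E{\left(13 \right)} = \left(2 - \frac{109}{3}\right) \left(-4 + \left(6 + 13\right)^{2}\right) = - \frac{103 \left(-4 + 19^{2}\right)}{3} = - \frac{103 \left(-4 + 361\right)}{3} = \left(- \frac{103}{3}\right) 357 = -12257$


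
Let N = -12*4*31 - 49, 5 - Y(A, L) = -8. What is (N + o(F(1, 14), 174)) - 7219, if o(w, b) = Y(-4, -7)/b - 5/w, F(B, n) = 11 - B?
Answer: -761809/87 ≈ -8756.4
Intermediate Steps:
Y(A, L) = 13 (Y(A, L) = 5 - 1*(-8) = 5 + 8 = 13)
o(w, b) = -5/w + 13/b (o(w, b) = 13/b - 5/w = -5/w + 13/b)
N = -1537 (N = -48*31 - 49 = -1488 - 49 = -1537)
(N + o(F(1, 14), 174)) - 7219 = (-1537 + (-5/(11 - 1*1) + 13/174)) - 7219 = (-1537 + (-5/(11 - 1) + 13*(1/174))) - 7219 = (-1537 + (-5/10 + 13/174)) - 7219 = (-1537 + (-5*⅒ + 13/174)) - 7219 = (-1537 + (-½ + 13/174)) - 7219 = (-1537 - 37/87) - 7219 = -133756/87 - 7219 = -761809/87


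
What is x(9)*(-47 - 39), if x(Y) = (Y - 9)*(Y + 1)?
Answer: 0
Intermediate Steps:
x(Y) = (1 + Y)*(-9 + Y) (x(Y) = (-9 + Y)*(1 + Y) = (1 + Y)*(-9 + Y))
x(9)*(-47 - 39) = (-9 + 9**2 - 8*9)*(-47 - 39) = (-9 + 81 - 72)*(-86) = 0*(-86) = 0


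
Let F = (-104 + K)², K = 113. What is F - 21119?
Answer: -21038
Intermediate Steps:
F = 81 (F = (-104 + 113)² = 9² = 81)
F - 21119 = 81 - 21119 = -21038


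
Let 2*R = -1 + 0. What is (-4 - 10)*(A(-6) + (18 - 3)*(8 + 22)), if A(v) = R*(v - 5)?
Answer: -6377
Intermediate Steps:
R = -½ (R = (-1 + 0)/2 = (½)*(-1) = -½ ≈ -0.50000)
A(v) = 5/2 - v/2 (A(v) = -(v - 5)/2 = -(-5 + v)/2 = 5/2 - v/2)
(-4 - 10)*(A(-6) + (18 - 3)*(8 + 22)) = (-4 - 10)*((5/2 - ½*(-6)) + (18 - 3)*(8 + 22)) = -14*((5/2 + 3) + 15*30) = -14*(11/2 + 450) = -14*911/2 = -6377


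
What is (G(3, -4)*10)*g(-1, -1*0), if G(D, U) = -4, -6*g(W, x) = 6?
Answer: 40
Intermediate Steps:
g(W, x) = -1 (g(W, x) = -1/6*6 = -1)
(G(3, -4)*10)*g(-1, -1*0) = -4*10*(-1) = -40*(-1) = 40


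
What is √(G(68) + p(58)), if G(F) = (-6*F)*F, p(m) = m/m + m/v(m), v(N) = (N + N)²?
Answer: 5*I*√14932390/116 ≈ 166.56*I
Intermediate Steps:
v(N) = 4*N² (v(N) = (2*N)² = 4*N²)
p(m) = 1 + 1/(4*m) (p(m) = m/m + m/((4*m²)) = 1 + m*(1/(4*m²)) = 1 + 1/(4*m))
G(F) = -6*F²
√(G(68) + p(58)) = √(-6*68² + (¼ + 58)/58) = √(-6*4624 + (1/58)*(233/4)) = √(-27744 + 233/232) = √(-6436375/232) = 5*I*√14932390/116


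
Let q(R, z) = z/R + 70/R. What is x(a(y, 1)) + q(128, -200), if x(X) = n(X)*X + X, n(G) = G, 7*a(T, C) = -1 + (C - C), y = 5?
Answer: -3569/3136 ≈ -1.1381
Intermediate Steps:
q(R, z) = 70/R + z/R
a(T, C) = -1/7 (a(T, C) = (-1 + (C - C))/7 = (-1 + 0)/7 = (1/7)*(-1) = -1/7)
x(X) = X + X**2 (x(X) = X*X + X = X**2 + X = X + X**2)
x(a(y, 1)) + q(128, -200) = -(1 - 1/7)/7 + (70 - 200)/128 = -1/7*6/7 + (1/128)*(-130) = -6/49 - 65/64 = -3569/3136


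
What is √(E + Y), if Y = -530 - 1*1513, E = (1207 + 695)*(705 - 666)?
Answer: 3*√8015 ≈ 268.58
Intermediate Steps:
E = 74178 (E = 1902*39 = 74178)
Y = -2043 (Y = -530 - 1513 = -2043)
√(E + Y) = √(74178 - 2043) = √72135 = 3*√8015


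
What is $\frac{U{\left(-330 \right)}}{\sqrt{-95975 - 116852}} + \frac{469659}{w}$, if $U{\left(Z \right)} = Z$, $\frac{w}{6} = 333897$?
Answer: $\frac{9209}{39282} + \frac{330 i \sqrt{212827}}{212827} \approx 0.23443 + 0.71532 i$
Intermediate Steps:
$w = 2003382$ ($w = 6 \cdot 333897 = 2003382$)
$\frac{U{\left(-330 \right)}}{\sqrt{-95975 - 116852}} + \frac{469659}{w} = - \frac{330}{\sqrt{-95975 - 116852}} + \frac{469659}{2003382} = - \frac{330}{\sqrt{-212827}} + 469659 \cdot \frac{1}{2003382} = - \frac{330}{i \sqrt{212827}} + \frac{9209}{39282} = - 330 \left(- \frac{i \sqrt{212827}}{212827}\right) + \frac{9209}{39282} = \frac{330 i \sqrt{212827}}{212827} + \frac{9209}{39282} = \frac{9209}{39282} + \frac{330 i \sqrt{212827}}{212827}$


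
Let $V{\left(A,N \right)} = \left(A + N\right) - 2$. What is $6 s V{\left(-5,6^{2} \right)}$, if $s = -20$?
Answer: $-3480$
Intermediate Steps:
$V{\left(A,N \right)} = -2 + A + N$
$6 s V{\left(-5,6^{2} \right)} = 6 \left(-20\right) \left(-2 - 5 + 6^{2}\right) = - 120 \left(-2 - 5 + 36\right) = \left(-120\right) 29 = -3480$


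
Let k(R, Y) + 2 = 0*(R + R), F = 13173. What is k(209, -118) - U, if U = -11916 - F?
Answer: 25087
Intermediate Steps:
k(R, Y) = -2 (k(R, Y) = -2 + 0*(R + R) = -2 + 0*(2*R) = -2 + 0 = -2)
U = -25089 (U = -11916 - 1*13173 = -11916 - 13173 = -25089)
k(209, -118) - U = -2 - 1*(-25089) = -2 + 25089 = 25087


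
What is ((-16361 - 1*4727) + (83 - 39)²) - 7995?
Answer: -27147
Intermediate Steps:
((-16361 - 1*4727) + (83 - 39)²) - 7995 = ((-16361 - 4727) + 44²) - 7995 = (-21088 + 1936) - 7995 = -19152 - 7995 = -27147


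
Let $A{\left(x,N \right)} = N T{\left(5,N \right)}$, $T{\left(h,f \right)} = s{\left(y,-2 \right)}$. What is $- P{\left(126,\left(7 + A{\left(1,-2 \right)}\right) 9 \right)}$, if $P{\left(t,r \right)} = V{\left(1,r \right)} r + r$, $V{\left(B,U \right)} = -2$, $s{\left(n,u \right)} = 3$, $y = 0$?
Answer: $9$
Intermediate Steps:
$T{\left(h,f \right)} = 3$
$A{\left(x,N \right)} = 3 N$ ($A{\left(x,N \right)} = N 3 = 3 N$)
$P{\left(t,r \right)} = - r$ ($P{\left(t,r \right)} = - 2 r + r = - r$)
$- P{\left(126,\left(7 + A{\left(1,-2 \right)}\right) 9 \right)} = - \left(-1\right) \left(7 + 3 \left(-2\right)\right) 9 = - \left(-1\right) \left(7 - 6\right) 9 = - \left(-1\right) 1 \cdot 9 = - \left(-1\right) 9 = \left(-1\right) \left(-9\right) = 9$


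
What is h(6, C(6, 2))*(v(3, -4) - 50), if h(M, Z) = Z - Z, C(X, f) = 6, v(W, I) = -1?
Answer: 0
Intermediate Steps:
h(M, Z) = 0
h(6, C(6, 2))*(v(3, -4) - 50) = 0*(-1 - 50) = 0*(-51) = 0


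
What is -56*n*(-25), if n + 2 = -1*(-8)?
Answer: 8400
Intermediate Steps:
n = 6 (n = -2 - 1*(-8) = -2 + 8 = 6)
-56*n*(-25) = -56*6*(-25) = -8*42*(-25) = -336*(-25) = 8400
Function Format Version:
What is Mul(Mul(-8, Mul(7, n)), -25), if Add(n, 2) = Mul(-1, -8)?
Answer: 8400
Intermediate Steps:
n = 6 (n = Add(-2, Mul(-1, -8)) = Add(-2, 8) = 6)
Mul(Mul(-8, Mul(7, n)), -25) = Mul(Mul(-8, Mul(7, 6)), -25) = Mul(Mul(-8, 42), -25) = Mul(-336, -25) = 8400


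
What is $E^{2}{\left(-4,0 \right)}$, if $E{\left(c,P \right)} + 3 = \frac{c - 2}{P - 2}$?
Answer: $0$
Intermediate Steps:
$E{\left(c,P \right)} = -3 + \frac{-2 + c}{-2 + P}$ ($E{\left(c,P \right)} = -3 + \frac{c - 2}{P - 2} = -3 + \frac{-2 + c}{-2 + P}$)
$E^{2}{\left(-4,0 \right)} = \left(\frac{4 - 4 - 0}{-2 + 0}\right)^{2} = \left(\frac{4 - 4 + 0}{-2}\right)^{2} = \left(\left(- \frac{1}{2}\right) 0\right)^{2} = 0^{2} = 0$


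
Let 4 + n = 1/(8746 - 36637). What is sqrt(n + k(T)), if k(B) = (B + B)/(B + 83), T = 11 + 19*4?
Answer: 2*I*sqrt(464697513705)/790245 ≈ 1.7253*I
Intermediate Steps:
n = -111565/27891 (n = -4 + 1/(8746 - 36637) = -4 + 1/(-27891) = -4 - 1/27891 = -111565/27891 ≈ -4.0000)
T = 87 (T = 11 + 76 = 87)
k(B) = 2*B/(83 + B) (k(B) = (2*B)/(83 + B) = 2*B/(83 + B))
sqrt(n + k(T)) = sqrt(-111565/27891 + 2*87/(83 + 87)) = sqrt(-111565/27891 + 2*87/170) = sqrt(-111565/27891 + 2*87*(1/170)) = sqrt(-111565/27891 + 87/85) = sqrt(-7056508/2370735) = 2*I*sqrt(464697513705)/790245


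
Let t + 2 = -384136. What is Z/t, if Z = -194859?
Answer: 21651/42682 ≈ 0.50726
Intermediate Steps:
t = -384138 (t = -2 - 384136 = -384138)
Z/t = -194859/(-384138) = -194859*(-1/384138) = 21651/42682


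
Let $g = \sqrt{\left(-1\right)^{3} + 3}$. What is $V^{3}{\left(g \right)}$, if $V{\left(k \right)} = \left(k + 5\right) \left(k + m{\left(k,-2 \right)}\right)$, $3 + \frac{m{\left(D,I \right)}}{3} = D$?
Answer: $-77515 + 47839 \sqrt{2} \approx -9860.4$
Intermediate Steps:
$m{\left(D,I \right)} = -9 + 3 D$
$g = \sqrt{2}$ ($g = \sqrt{-1 + 3} = \sqrt{2} \approx 1.4142$)
$V{\left(k \right)} = \left(-9 + 4 k\right) \left(5 + k\right)$ ($V{\left(k \right)} = \left(k + 5\right) \left(k + \left(-9 + 3 k\right)\right) = \left(5 + k\right) \left(-9 + 4 k\right) = \left(-9 + 4 k\right) \left(5 + k\right)$)
$V^{3}{\left(g \right)} = \left(-45 + 4 \left(\sqrt{2}\right)^{2} + 11 \sqrt{2}\right)^{3} = \left(-45 + 4 \cdot 2 + 11 \sqrt{2}\right)^{3} = \left(-45 + 8 + 11 \sqrt{2}\right)^{3} = \left(-37 + 11 \sqrt{2}\right)^{3}$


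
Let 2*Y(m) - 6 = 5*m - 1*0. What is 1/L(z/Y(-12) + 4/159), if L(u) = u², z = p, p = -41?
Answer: 2047761/4879681 ≈ 0.41965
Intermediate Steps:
Y(m) = 3 + 5*m/2 (Y(m) = 3 + (5*m - 1*0)/2 = 3 + (5*m + 0)/2 = 3 + (5*m)/2 = 3 + 5*m/2)
z = -41
1/L(z/Y(-12) + 4/159) = 1/((-41/(3 + (5/2)*(-12)) + 4/159)²) = 1/((-41/(3 - 30) + 4*(1/159))²) = 1/((-41/(-27) + 4/159)²) = 1/((-41*(-1/27) + 4/159)²) = 1/((41/27 + 4/159)²) = 1/((2209/1431)²) = 1/(4879681/2047761) = 2047761/4879681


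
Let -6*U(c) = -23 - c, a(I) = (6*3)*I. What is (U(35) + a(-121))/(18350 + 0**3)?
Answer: -1301/11010 ≈ -0.11817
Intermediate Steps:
a(I) = 18*I
U(c) = 23/6 + c/6 (U(c) = -(-23 - c)/6 = 23/6 + c/6)
(U(35) + a(-121))/(18350 + 0**3) = ((23/6 + (1/6)*35) + 18*(-121))/(18350 + 0**3) = ((23/6 + 35/6) - 2178)/(18350 + 0) = (29/3 - 2178)/18350 = -6505/3*1/18350 = -1301/11010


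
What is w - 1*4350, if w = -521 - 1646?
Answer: -6517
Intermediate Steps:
w = -2167
w - 1*4350 = -2167 - 1*4350 = -2167 - 4350 = -6517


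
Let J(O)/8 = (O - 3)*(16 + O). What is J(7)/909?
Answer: 736/909 ≈ 0.80968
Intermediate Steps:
J(O) = 8*(-3 + O)*(16 + O) (J(O) = 8*((O - 3)*(16 + O)) = 8*((-3 + O)*(16 + O)) = 8*(-3 + O)*(16 + O))
J(7)/909 = (-384 + 8*7**2 + 104*7)/909 = (-384 + 8*49 + 728)*(1/909) = (-384 + 392 + 728)*(1/909) = 736*(1/909) = 736/909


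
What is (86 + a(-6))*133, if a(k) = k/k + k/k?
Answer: 11704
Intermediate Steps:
a(k) = 2 (a(k) = 1 + 1 = 2)
(86 + a(-6))*133 = (86 + 2)*133 = 88*133 = 11704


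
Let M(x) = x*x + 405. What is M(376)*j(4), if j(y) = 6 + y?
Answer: 1417810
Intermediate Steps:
M(x) = 405 + x² (M(x) = x² + 405 = 405 + x²)
M(376)*j(4) = (405 + 376²)*(6 + 4) = (405 + 141376)*10 = 141781*10 = 1417810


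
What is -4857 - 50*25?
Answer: -6107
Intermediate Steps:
-4857 - 50*25 = -4857 - 1250 = -6107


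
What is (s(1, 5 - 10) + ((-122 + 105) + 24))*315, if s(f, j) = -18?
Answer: -3465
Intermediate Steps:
(s(1, 5 - 10) + ((-122 + 105) + 24))*315 = (-18 + ((-122 + 105) + 24))*315 = (-18 + (-17 + 24))*315 = (-18 + 7)*315 = -11*315 = -3465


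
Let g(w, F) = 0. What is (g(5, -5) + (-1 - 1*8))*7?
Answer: -63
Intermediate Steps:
(g(5, -5) + (-1 - 1*8))*7 = (0 + (-1 - 1*8))*7 = (0 + (-1 - 8))*7 = (0 - 9)*7 = -9*7 = -63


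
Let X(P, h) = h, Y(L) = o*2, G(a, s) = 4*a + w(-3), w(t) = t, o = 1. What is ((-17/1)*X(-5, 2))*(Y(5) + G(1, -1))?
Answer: -102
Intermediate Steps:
G(a, s) = -3 + 4*a (G(a, s) = 4*a - 3 = -3 + 4*a)
Y(L) = 2 (Y(L) = 1*2 = 2)
((-17/1)*X(-5, 2))*(Y(5) + G(1, -1)) = (-17/1*2)*(2 + (-3 + 4*1)) = (-17*1*2)*(2 + (-3 + 4)) = (-17*2)*(2 + 1) = -34*3 = -102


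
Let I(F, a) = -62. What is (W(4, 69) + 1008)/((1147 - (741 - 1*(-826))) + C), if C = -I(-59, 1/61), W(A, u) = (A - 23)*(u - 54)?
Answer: -723/358 ≈ -2.0196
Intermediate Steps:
W(A, u) = (-54 + u)*(-23 + A) (W(A, u) = (-23 + A)*(-54 + u) = (-54 + u)*(-23 + A))
C = 62 (C = -1*(-62) = 62)
(W(4, 69) + 1008)/((1147 - (741 - 1*(-826))) + C) = ((1242 - 54*4 - 23*69 + 4*69) + 1008)/((1147 - (741 - 1*(-826))) + 62) = ((1242 - 216 - 1587 + 276) + 1008)/((1147 - (741 + 826)) + 62) = (-285 + 1008)/((1147 - 1*1567) + 62) = 723/((1147 - 1567) + 62) = 723/(-420 + 62) = 723/(-358) = 723*(-1/358) = -723/358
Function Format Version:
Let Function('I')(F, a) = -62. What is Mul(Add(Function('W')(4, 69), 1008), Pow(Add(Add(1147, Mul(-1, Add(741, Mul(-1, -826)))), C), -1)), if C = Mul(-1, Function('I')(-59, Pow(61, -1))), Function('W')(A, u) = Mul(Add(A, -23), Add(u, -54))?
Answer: Rational(-723, 358) ≈ -2.0196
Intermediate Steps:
Function('W')(A, u) = Mul(Add(-54, u), Add(-23, A)) (Function('W')(A, u) = Mul(Add(-23, A), Add(-54, u)) = Mul(Add(-54, u), Add(-23, A)))
C = 62 (C = Mul(-1, -62) = 62)
Mul(Add(Function('W')(4, 69), 1008), Pow(Add(Add(1147, Mul(-1, Add(741, Mul(-1, -826)))), C), -1)) = Mul(Add(Add(1242, Mul(-54, 4), Mul(-23, 69), Mul(4, 69)), 1008), Pow(Add(Add(1147, Mul(-1, Add(741, Mul(-1, -826)))), 62), -1)) = Mul(Add(Add(1242, -216, -1587, 276), 1008), Pow(Add(Add(1147, Mul(-1, Add(741, 826))), 62), -1)) = Mul(Add(-285, 1008), Pow(Add(Add(1147, Mul(-1, 1567)), 62), -1)) = Mul(723, Pow(Add(Add(1147, -1567), 62), -1)) = Mul(723, Pow(Add(-420, 62), -1)) = Mul(723, Pow(-358, -1)) = Mul(723, Rational(-1, 358)) = Rational(-723, 358)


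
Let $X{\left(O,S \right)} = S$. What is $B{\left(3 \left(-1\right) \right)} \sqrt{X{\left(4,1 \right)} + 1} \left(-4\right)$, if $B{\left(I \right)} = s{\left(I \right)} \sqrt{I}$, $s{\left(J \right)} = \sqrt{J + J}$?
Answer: $24$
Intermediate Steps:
$s{\left(J \right)} = \sqrt{2} \sqrt{J}$ ($s{\left(J \right)} = \sqrt{2 J} = \sqrt{2} \sqrt{J}$)
$B{\left(I \right)} = I \sqrt{2}$ ($B{\left(I \right)} = \sqrt{2} \sqrt{I} \sqrt{I} = I \sqrt{2}$)
$B{\left(3 \left(-1\right) \right)} \sqrt{X{\left(4,1 \right)} + 1} \left(-4\right) = 3 \left(-1\right) \sqrt{2} \sqrt{1 + 1} \left(-4\right) = - 3 \sqrt{2} \sqrt{2} \left(-4\right) = \left(-6\right) \left(-4\right) = 24$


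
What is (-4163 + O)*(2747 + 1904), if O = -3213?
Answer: -34305776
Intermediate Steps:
(-4163 + O)*(2747 + 1904) = (-4163 - 3213)*(2747 + 1904) = -7376*4651 = -34305776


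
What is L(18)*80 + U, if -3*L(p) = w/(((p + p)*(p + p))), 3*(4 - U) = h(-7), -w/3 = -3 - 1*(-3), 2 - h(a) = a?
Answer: 1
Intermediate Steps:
h(a) = 2 - a
w = 0 (w = -3*(-3 - 1*(-3)) = -3*(-3 + 3) = -3*0 = 0)
U = 1 (U = 4 - (2 - 1*(-7))/3 = 4 - (2 + 7)/3 = 4 - ⅓*9 = 4 - 3 = 1)
L(p) = 0 (L(p) = -0/(3*((p + p)*(p + p))) = -0/(3*((2*p)*(2*p))) = -0/(3*(4*p²)) = -1/(4*p²)*0/3 = -⅓*0 = 0)
L(18)*80 + U = 0*80 + 1 = 0 + 1 = 1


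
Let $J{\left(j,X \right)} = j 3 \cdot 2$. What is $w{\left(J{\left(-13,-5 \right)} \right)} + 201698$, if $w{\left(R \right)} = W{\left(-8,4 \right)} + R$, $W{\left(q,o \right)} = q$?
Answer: $201612$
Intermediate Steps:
$J{\left(j,X \right)} = 6 j$ ($J{\left(j,X \right)} = 3 j 2 = 6 j$)
$w{\left(R \right)} = -8 + R$
$w{\left(J{\left(-13,-5 \right)} \right)} + 201698 = \left(-8 + 6 \left(-13\right)\right) + 201698 = \left(-8 - 78\right) + 201698 = -86 + 201698 = 201612$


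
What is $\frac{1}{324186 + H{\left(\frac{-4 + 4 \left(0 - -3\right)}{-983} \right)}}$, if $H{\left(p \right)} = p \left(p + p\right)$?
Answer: $\frac{966289}{313257365882} \approx 3.0846 \cdot 10^{-6}$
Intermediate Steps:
$H{\left(p \right)} = 2 p^{2}$ ($H{\left(p \right)} = p 2 p = 2 p^{2}$)
$\frac{1}{324186 + H{\left(\frac{-4 + 4 \left(0 - -3\right)}{-983} \right)}} = \frac{1}{324186 + 2 \left(\frac{-4 + 4 \left(0 - -3\right)}{-983}\right)^{2}} = \frac{1}{324186 + 2 \left(\left(-4 + 4 \left(0 + 3\right)\right) \left(- \frac{1}{983}\right)\right)^{2}} = \frac{1}{324186 + 2 \left(\left(-4 + 4 \cdot 3\right) \left(- \frac{1}{983}\right)\right)^{2}} = \frac{1}{324186 + 2 \left(\left(-4 + 12\right) \left(- \frac{1}{983}\right)\right)^{2}} = \frac{1}{324186 + 2 \left(8 \left(- \frac{1}{983}\right)\right)^{2}} = \frac{1}{324186 + 2 \left(- \frac{8}{983}\right)^{2}} = \frac{1}{324186 + 2 \cdot \frac{64}{966289}} = \frac{1}{324186 + \frac{128}{966289}} = \frac{1}{\frac{313257365882}{966289}} = \frac{966289}{313257365882}$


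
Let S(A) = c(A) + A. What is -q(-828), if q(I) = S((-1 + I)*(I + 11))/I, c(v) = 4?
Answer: 677297/828 ≈ 817.99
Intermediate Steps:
S(A) = 4 + A
q(I) = (4 + (-1 + I)*(11 + I))/I (q(I) = (4 + (-1 + I)*(I + 11))/I = (4 + (-1 + I)*(11 + I))/I)
-q(-828) = -(10 - 828 - 7/(-828)) = -(10 - 828 - 7*(-1/828)) = -(10 - 828 + 7/828) = -1*(-677297/828) = 677297/828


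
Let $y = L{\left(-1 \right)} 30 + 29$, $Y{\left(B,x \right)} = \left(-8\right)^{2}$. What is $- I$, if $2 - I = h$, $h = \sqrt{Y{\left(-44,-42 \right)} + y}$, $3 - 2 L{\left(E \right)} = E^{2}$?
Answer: $-2 + \sqrt{123} \approx 9.0905$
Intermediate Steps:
$Y{\left(B,x \right)} = 64$
$L{\left(E \right)} = \frac{3}{2} - \frac{E^{2}}{2}$
$y = 59$ ($y = \left(\frac{3}{2} - \frac{\left(-1\right)^{2}}{2}\right) 30 + 29 = \left(\frac{3}{2} - \frac{1}{2}\right) 30 + 29 = 1 \cdot 30 + 29 = 30 + 29 = 59$)
$h = \sqrt{123}$ ($h = \sqrt{64 + 59} = \sqrt{123} \approx 11.091$)
$I = 2 - \sqrt{123} \approx -9.0905$
$- I = - (2 - \sqrt{123}) = -2 + \sqrt{123}$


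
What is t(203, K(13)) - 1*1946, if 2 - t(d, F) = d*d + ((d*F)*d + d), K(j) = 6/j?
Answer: -810882/13 ≈ -62376.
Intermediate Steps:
t(d, F) = 2 - d - d² - F*d² (t(d, F) = 2 - (d*d + ((d*F)*d + d)) = 2 - (d² + ((F*d)*d + d)) = 2 - (d² + (F*d² + d)) = 2 - (d² + (d + F*d²)) = 2 - (d + d² + F*d²) = 2 + (-d - d² - F*d²) = 2 - d - d² - F*d²)
t(203, K(13)) - 1*1946 = (2 - 1*203 - 1*203² - 1*6/13*203²) - 1*1946 = (2 - 203 - 1*41209 - 1*6*(1/13)*41209) - 1946 = (2 - 203 - 41209 - 1*6/13*41209) - 1946 = (2 - 203 - 41209 - 247254/13) - 1946 = -785584/13 - 1946 = -810882/13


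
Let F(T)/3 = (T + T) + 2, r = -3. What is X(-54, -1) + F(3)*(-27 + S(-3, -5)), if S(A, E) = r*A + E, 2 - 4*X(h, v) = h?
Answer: -538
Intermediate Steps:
X(h, v) = ½ - h/4
S(A, E) = E - 3*A (S(A, E) = -3*A + E = E - 3*A)
F(T) = 6 + 6*T (F(T) = 3*((T + T) + 2) = 3*(2*T + 2) = 3*(2 + 2*T) = 6 + 6*T)
X(-54, -1) + F(3)*(-27 + S(-3, -5)) = (½ - ¼*(-54)) + (6 + 6*3)*(-27 + (-5 - 3*(-3))) = (½ + 27/2) + (6 + 18)*(-27 + (-5 + 9)) = 14 + 24*(-27 + 4) = 14 + 24*(-23) = 14 - 552 = -538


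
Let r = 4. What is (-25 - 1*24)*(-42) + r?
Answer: 2062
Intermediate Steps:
(-25 - 1*24)*(-42) + r = (-25 - 1*24)*(-42) + 4 = (-25 - 24)*(-42) + 4 = -49*(-42) + 4 = 2058 + 4 = 2062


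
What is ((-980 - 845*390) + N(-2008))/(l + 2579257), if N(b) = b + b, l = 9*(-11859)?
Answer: -167273/1236263 ≈ -0.13531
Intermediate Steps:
l = -106731
N(b) = 2*b
((-980 - 845*390) + N(-2008))/(l + 2579257) = ((-980 - 845*390) + 2*(-2008))/(-106731 + 2579257) = ((-980 - 329550) - 4016)/2472526 = (-330530 - 4016)*(1/2472526) = -334546*1/2472526 = -167273/1236263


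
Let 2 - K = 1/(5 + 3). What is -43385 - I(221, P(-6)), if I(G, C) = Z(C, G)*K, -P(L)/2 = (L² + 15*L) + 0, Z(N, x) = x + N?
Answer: -352015/8 ≈ -44002.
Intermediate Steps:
Z(N, x) = N + x
P(L) = -30*L - 2*L² (P(L) = -2*((L² + 15*L) + 0) = -2*(L² + 15*L) = -30*L - 2*L²)
K = 15/8 (K = 2 - 1/(5 + 3) = 2 - 1/8 = 2 - 1*⅛ = 2 - ⅛ = 15/8 ≈ 1.8750)
I(G, C) = 15*C/8 + 15*G/8 (I(G, C) = (C + G)*(15/8) = 15*C/8 + 15*G/8)
-43385 - I(221, P(-6)) = -43385 - (15*(-2*(-6)*(15 - 6))/8 + (15/8)*221) = -43385 - (15*(-2*(-6)*9)/8 + 3315/8) = -43385 - ((15/8)*108 + 3315/8) = -43385 - (405/2 + 3315/8) = -43385 - 1*4935/8 = -43385 - 4935/8 = -352015/8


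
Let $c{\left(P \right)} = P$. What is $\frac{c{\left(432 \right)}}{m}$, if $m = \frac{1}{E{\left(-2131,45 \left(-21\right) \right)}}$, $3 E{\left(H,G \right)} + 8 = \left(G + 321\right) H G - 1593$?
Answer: $-180951794064$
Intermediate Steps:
$E{\left(H,G \right)} = - \frac{1601}{3} + \frac{G H \left(321 + G\right)}{3}$ ($E{\left(H,G \right)} = - \frac{8}{3} + \frac{\left(G + 321\right) H G - 1593}{3} = - \frac{8}{3} + \frac{\left(321 + G\right) H G - 1593}{3} = - \frac{8}{3} + \frac{H \left(321 + G\right) G - 1593}{3} = - \frac{8}{3} + \frac{G H \left(321 + G\right) - 1593}{3} = - \frac{8}{3} + \frac{-1593 + G H \left(321 + G\right)}{3} = - \frac{8}{3} + \left(-531 + \frac{G H \left(321 + G\right)}{3}\right) = - \frac{1601}{3} + \frac{G H \left(321 + G\right)}{3}$)
$m = - \frac{3}{1256609681}$ ($m = \frac{1}{- \frac{1601}{3} + 107 \cdot 45 \left(-21\right) \left(-2131\right) + \frac{1}{3} \left(-2131\right) \left(45 \left(-21\right)\right)^{2}} = \frac{1}{- \frac{1601}{3} + 107 \left(-945\right) \left(-2131\right) + \frac{1}{3} \left(-2131\right) \left(-945\right)^{2}} = \frac{1}{- \frac{1601}{3} + 215476065 + \frac{1}{3} \left(-2131\right) 893025} = \frac{1}{- \frac{1601}{3} + 215476065 - 634345425} = \frac{1}{- \frac{1256609681}{3}} = - \frac{3}{1256609681} \approx -2.3874 \cdot 10^{-9}$)
$\frac{c{\left(432 \right)}}{m} = \frac{432}{- \frac{3}{1256609681}} = 432 \left(- \frac{1256609681}{3}\right) = -180951794064$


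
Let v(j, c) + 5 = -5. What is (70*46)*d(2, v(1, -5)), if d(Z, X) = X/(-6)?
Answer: 16100/3 ≈ 5366.7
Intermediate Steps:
v(j, c) = -10 (v(j, c) = -5 - 5 = -10)
d(Z, X) = -X/6 (d(Z, X) = X*(-1/6) = -X/6)
(70*46)*d(2, v(1, -5)) = (70*46)*(-1/6*(-10)) = 3220*(5/3) = 16100/3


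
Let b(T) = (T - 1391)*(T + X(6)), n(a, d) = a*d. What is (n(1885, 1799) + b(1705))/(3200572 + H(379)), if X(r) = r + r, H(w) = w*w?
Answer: 3930253/3344213 ≈ 1.1752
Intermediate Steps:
H(w) = w²
X(r) = 2*r
b(T) = (-1391 + T)*(12 + T) (b(T) = (T - 1391)*(T + 2*6) = (-1391 + T)*(T + 12) = (-1391 + T)*(12 + T))
(n(1885, 1799) + b(1705))/(3200572 + H(379)) = (1885*1799 + (-16692 + 1705² - 1379*1705))/(3200572 + 379²) = (3391115 + (-16692 + 2907025 - 2351195))/(3200572 + 143641) = (3391115 + 539138)/3344213 = 3930253*(1/3344213) = 3930253/3344213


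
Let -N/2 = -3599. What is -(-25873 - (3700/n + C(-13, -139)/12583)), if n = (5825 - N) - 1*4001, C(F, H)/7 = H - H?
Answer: 69518901/2687 ≈ 25872.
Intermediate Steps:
N = 7198 (N = -2*(-3599) = 7198)
C(F, H) = 0 (C(F, H) = 7*(H - H) = 7*0 = 0)
n = -5374 (n = (5825 - 1*7198) - 1*4001 = (5825 - 7198) - 4001 = -1373 - 4001 = -5374)
-(-25873 - (3700/n + C(-13, -139)/12583)) = -(-25873 - (3700/(-5374) + 0/12583)) = -(-25873 - (3700*(-1/5374) + 0*(1/12583))) = -(-25873 - (-1850/2687 + 0)) = -(-25873 - 1*(-1850/2687)) = -(-25873 + 1850/2687) = -1*(-69518901/2687) = 69518901/2687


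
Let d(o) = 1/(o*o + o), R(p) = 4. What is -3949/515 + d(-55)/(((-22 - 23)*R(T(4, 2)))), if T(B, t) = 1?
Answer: -422227183/55063800 ≈ -7.6680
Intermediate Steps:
d(o) = 1/(o + o**2) (d(o) = 1/(o**2 + o) = 1/(o + o**2))
-3949/515 + d(-55)/(((-22 - 23)*R(T(4, 2)))) = -3949/515 + (1/((-55)*(1 - 55)))/(((-22 - 23)*4)) = -3949*1/515 + (-1/55/(-54))/((-45*4)) = -3949/515 - 1/55*(-1/54)/(-180) = -3949/515 + (1/2970)*(-1/180) = -3949/515 - 1/534600 = -422227183/55063800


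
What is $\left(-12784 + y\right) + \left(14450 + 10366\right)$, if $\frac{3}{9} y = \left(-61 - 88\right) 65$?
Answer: $-17023$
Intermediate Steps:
$y = -29055$ ($y = 3 \left(-61 - 88\right) 65 = 3 \left(\left(-149\right) 65\right) = 3 \left(-9685\right) = -29055$)
$\left(-12784 + y\right) + \left(14450 + 10366\right) = \left(-12784 - 29055\right) + \left(14450 + 10366\right) = -41839 + 24816 = -17023$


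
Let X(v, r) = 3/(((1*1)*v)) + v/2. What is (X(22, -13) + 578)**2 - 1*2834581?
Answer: -1203949683/484 ≈ -2.4875e+6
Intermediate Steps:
X(v, r) = v/2 + 3/v (X(v, r) = 3/((1*v)) + v*(1/2) = 3/v + v/2 = v/2 + 3/v)
(X(22, -13) + 578)**2 - 1*2834581 = (((1/2)*22 + 3/22) + 578)**2 - 1*2834581 = ((11 + 3*(1/22)) + 578)**2 - 2834581 = ((11 + 3/22) + 578)**2 - 2834581 = (245/22 + 578)**2 - 2834581 = (12961/22)**2 - 2834581 = 167987521/484 - 2834581 = -1203949683/484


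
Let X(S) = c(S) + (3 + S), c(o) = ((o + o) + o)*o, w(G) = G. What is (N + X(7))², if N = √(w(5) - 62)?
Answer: (157 + I*√57)² ≈ 24592.0 + 2370.6*I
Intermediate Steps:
c(o) = 3*o² (c(o) = (2*o + o)*o = (3*o)*o = 3*o²)
N = I*√57 (N = √(5 - 62) = √(-57) = I*√57 ≈ 7.5498*I)
X(S) = 3 + S + 3*S² (X(S) = 3*S² + (3 + S) = 3 + S + 3*S²)
(N + X(7))² = (I*√57 + (3 + 7 + 3*7²))² = (I*√57 + (3 + 7 + 3*49))² = (I*√57 + (3 + 7 + 147))² = (I*√57 + 157)² = (157 + I*√57)²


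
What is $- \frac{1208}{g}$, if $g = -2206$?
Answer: $\frac{604}{1103} \approx 0.5476$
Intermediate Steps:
$- \frac{1208}{g} = - \frac{1208}{-2206} = \left(-1208\right) \left(- \frac{1}{2206}\right) = \frac{604}{1103}$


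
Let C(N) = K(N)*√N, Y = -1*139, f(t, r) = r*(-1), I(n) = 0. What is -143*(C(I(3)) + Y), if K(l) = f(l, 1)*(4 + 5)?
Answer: 19877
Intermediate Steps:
f(t, r) = -r
K(l) = -9 (K(l) = (-1*1)*(4 + 5) = -1*9 = -9)
Y = -139
C(N) = -9*√N
-143*(C(I(3)) + Y) = -143*(-9*√0 - 139) = -143*(-9*0 - 139) = -143*(0 - 139) = -143*(-139) = 19877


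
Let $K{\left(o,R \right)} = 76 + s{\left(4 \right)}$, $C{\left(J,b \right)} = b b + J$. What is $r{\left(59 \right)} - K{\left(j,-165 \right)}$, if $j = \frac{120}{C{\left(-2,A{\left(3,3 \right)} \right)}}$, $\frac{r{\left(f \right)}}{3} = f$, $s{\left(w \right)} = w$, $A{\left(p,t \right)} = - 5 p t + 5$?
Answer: $97$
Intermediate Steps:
$A{\left(p,t \right)} = 5 - 5 p t$ ($A{\left(p,t \right)} = - 5 p t + 5 = 5 - 5 p t$)
$C{\left(J,b \right)} = J + b^{2}$ ($C{\left(J,b \right)} = b^{2} + J = J + b^{2}$)
$r{\left(f \right)} = 3 f$
$j = \frac{60}{799}$ ($j = \frac{120}{-2 + \left(5 - 15 \cdot 3\right)^{2}} = \frac{120}{-2 + \left(5 - 45\right)^{2}} = \frac{120}{-2 + \left(-40\right)^{2}} = \frac{120}{-2 + 1600} = \frac{120}{1598} = 120 \cdot \frac{1}{1598} = \frac{60}{799} \approx 0.075094$)
$K{\left(o,R \right)} = 80$ ($K{\left(o,R \right)} = 76 + 4 = 80$)
$r{\left(59 \right)} - K{\left(j,-165 \right)} = 3 \cdot 59 - 80 = 177 - 80 = 97$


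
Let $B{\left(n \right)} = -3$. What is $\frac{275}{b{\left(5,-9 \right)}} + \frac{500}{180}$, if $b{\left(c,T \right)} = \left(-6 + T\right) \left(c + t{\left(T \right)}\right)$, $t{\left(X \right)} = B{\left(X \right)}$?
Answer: $- \frac{115}{18} \approx -6.3889$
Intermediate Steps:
$t{\left(X \right)} = -3$
$b{\left(c,T \right)} = \left(-6 + T\right) \left(-3 + c\right)$ ($b{\left(c,T \right)} = \left(-6 + T\right) \left(c - 3\right) = \left(-6 + T\right) \left(-3 + c\right)$)
$\frac{275}{b{\left(5,-9 \right)}} + \frac{500}{180} = \frac{275}{18 - 30 - -27 - 45} + \frac{500}{180} = \frac{275}{18 - 30 + 27 - 45} + 500 \cdot \frac{1}{180} = \frac{275}{-30} + \frac{25}{9} = 275 \left(- \frac{1}{30}\right) + \frac{25}{9} = - \frac{55}{6} + \frac{25}{9} = - \frac{115}{18}$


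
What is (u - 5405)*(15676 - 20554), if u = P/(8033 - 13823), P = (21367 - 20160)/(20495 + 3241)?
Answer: 201303389224297/7635080 ≈ 2.6366e+7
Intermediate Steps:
P = 1207/23736 ≈ 0.050851
u = -1207/137431440 (u = 1207/(23736*(8033 - 13823)) = (1207/23736)/(-5790) = (1207/23736)*(-1/5790) = -1207/137431440 ≈ -8.7826e-6)
(u - 5405)*(15676 - 20554) = (-1207/137431440 - 5405)*(15676 - 20554) = -742816934407/137431440*(-4878) = 201303389224297/7635080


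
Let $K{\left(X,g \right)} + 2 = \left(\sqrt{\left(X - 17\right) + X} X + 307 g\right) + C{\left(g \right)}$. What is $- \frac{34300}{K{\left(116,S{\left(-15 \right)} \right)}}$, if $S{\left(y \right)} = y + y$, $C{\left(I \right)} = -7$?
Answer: $\frac{316211700}{82096921} + \frac{3978800 \sqrt{215}}{82096921} \approx 4.5623$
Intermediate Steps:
$S{\left(y \right)} = 2 y$
$K{\left(X,g \right)} = -9 + 307 g + X \sqrt{-17 + 2 X}$ ($K{\left(X,g \right)} = -2 - \left(7 - 307 g - \sqrt{\left(X - 17\right) + X} X\right) = -2 - \left(7 - 307 g - \sqrt{\left(-17 + X\right) + X} X\right) = -2 - \left(7 - 307 g - \sqrt{-17 + 2 X} X\right) = -2 - \left(7 - 307 g - X \sqrt{-17 + 2 X}\right) = -2 + \left(-7 + 307 g + X \sqrt{-17 + 2 X}\right) = -9 + 307 g + X \sqrt{-17 + 2 X}$)
$- \frac{34300}{K{\left(116,S{\left(-15 \right)} \right)}} = - \frac{34300}{-9 + 307 \cdot 2 \left(-15\right) + 116 \sqrt{-17 + 2 \cdot 116}} = - \frac{34300}{-9 + 307 \left(-30\right) + 116 \sqrt{-17 + 232}} = - \frac{34300}{-9 - 9210 + 116 \sqrt{215}} = - \frac{34300}{-9219 + 116 \sqrt{215}}$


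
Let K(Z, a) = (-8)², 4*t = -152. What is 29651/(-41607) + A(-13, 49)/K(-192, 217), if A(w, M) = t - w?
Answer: -2937839/2662848 ≈ -1.1033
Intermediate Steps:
t = -38 (t = (¼)*(-152) = -38)
A(w, M) = -38 - w
K(Z, a) = 64
29651/(-41607) + A(-13, 49)/K(-192, 217) = 29651/(-41607) + (-38 - 1*(-13))/64 = 29651*(-1/41607) + (-38 + 13)*(1/64) = -29651/41607 - 25*1/64 = -29651/41607 - 25/64 = -2937839/2662848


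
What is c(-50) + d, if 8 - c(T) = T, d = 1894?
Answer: 1952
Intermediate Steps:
c(T) = 8 - T
c(-50) + d = (8 - 1*(-50)) + 1894 = (8 + 50) + 1894 = 58 + 1894 = 1952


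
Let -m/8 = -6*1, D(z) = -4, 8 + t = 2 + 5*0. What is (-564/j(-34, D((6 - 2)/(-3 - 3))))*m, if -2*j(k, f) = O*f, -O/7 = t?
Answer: -2256/7 ≈ -322.29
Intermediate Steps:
t = -6 (t = -8 + (2 + 5*0) = -8 + (2 + 0) = -8 + 2 = -6)
O = 42 (O = -7*(-6) = 42)
j(k, f) = -21*f
m = 48 (m = -(-48) = -8*(-6) = 48)
(-564/j(-34, D((6 - 2)/(-3 - 3))))*m = -564/((-21*(-4)))*48 = -564/84*48 = -564*1/84*48 = -47/7*48 = -2256/7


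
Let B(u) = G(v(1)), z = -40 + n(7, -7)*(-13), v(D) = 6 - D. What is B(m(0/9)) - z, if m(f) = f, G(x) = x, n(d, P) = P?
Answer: -46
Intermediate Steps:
z = 51 (z = -40 - 7*(-13) = -40 + 91 = 51)
B(u) = 5 (B(u) = 6 - 1*1 = 6 - 1 = 5)
B(m(0/9)) - z = 5 - 1*51 = 5 - 51 = -46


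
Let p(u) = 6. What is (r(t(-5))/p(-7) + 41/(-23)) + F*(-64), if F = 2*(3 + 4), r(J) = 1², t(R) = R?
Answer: -123871/138 ≈ -897.62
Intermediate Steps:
r(J) = 1
F = 14 (F = 2*7 = 14)
(r(t(-5))/p(-7) + 41/(-23)) + F*(-64) = (1/6 + 41/(-23)) + 14*(-64) = (1*(⅙) + 41*(-1/23)) - 896 = (⅙ - 41/23) - 896 = -223/138 - 896 = -123871/138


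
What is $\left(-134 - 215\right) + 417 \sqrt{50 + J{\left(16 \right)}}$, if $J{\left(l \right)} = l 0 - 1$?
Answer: $2570$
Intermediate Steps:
$J{\left(l \right)} = -1$ ($J{\left(l \right)} = 0 - 1 = -1$)
$\left(-134 - 215\right) + 417 \sqrt{50 + J{\left(16 \right)}} = \left(-134 - 215\right) + 417 \sqrt{50 - 1} = \left(-134 - 215\right) + 417 \sqrt{49} = -349 + 417 \cdot 7 = -349 + 2919 = 2570$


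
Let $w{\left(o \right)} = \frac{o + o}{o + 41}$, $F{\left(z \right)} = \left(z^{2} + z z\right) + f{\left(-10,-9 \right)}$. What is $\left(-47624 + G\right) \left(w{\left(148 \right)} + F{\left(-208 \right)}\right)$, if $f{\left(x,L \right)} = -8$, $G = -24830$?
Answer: $- \frac{1184809541504}{189} \approx -6.2688 \cdot 10^{9}$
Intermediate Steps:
$F{\left(z \right)} = -8 + 2 z^{2}$ ($F{\left(z \right)} = \left(z^{2} + z z\right) - 8 = \left(z^{2} + z^{2}\right) - 8 = 2 z^{2} - 8 = -8 + 2 z^{2}$)
$w{\left(o \right)} = \frac{2 o}{41 + o}$
$\left(-47624 + G\right) \left(w{\left(148 \right)} + F{\left(-208 \right)}\right) = \left(-47624 - 24830\right) \left(2 \cdot 148 \frac{1}{41 + 148} - \left(8 - 2 \left(-208\right)^{2}\right)\right) = - 72454 \left(2 \cdot 148 \cdot \frac{1}{189} + \left(-8 + 2 \cdot 43264\right)\right) = - 72454 \left(2 \cdot 148 \cdot \frac{1}{189} + \left(-8 + 86528\right)\right) = - 72454 \left(\frac{296}{189} + 86520\right) = \left(-72454\right) \frac{16352576}{189} = - \frac{1184809541504}{189}$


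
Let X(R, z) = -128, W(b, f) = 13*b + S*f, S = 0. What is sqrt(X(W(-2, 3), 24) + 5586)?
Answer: sqrt(5458) ≈ 73.878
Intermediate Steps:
W(b, f) = 13*b (W(b, f) = 13*b + 0*f = 13*b + 0 = 13*b)
sqrt(X(W(-2, 3), 24) + 5586) = sqrt(-128 + 5586) = sqrt(5458)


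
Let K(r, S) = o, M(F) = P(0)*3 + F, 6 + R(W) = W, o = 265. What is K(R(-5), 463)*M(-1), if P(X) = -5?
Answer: -4240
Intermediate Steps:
R(W) = -6 + W
M(F) = -15 + F (M(F) = -5*3 + F = -15 + F)
K(r, S) = 265
K(R(-5), 463)*M(-1) = 265*(-15 - 1) = 265*(-16) = -4240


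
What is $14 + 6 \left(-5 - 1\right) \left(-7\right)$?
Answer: $266$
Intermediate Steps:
$14 + 6 \left(-5 - 1\right) \left(-7\right) = 14 + 6 \left(-6\right) \left(-7\right) = 14 - -252 = 14 + 252 = 266$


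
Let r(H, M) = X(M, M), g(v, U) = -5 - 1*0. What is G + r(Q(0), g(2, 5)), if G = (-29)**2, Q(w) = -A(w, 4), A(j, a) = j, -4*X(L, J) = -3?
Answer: 3367/4 ≈ 841.75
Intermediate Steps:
X(L, J) = 3/4 (X(L, J) = -1/4*(-3) = 3/4)
g(v, U) = -5 (g(v, U) = -5 + 0 = -5)
Q(w) = -w
r(H, M) = 3/4
G = 841
G + r(Q(0), g(2, 5)) = 841 + 3/4 = 3367/4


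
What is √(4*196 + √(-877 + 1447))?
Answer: √(784 + √570) ≈ 28.423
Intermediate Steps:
√(4*196 + √(-877 + 1447)) = √(784 + √570)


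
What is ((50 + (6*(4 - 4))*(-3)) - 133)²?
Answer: 6889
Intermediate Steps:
((50 + (6*(4 - 4))*(-3)) - 133)² = ((50 + (6*0)*(-3)) - 133)² = ((50 + 0*(-3)) - 133)² = ((50 + 0) - 133)² = (50 - 133)² = (-83)² = 6889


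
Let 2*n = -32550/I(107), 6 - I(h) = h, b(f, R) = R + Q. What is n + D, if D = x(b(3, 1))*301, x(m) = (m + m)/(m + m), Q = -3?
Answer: 46676/101 ≈ 462.14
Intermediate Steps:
b(f, R) = -3 + R (b(f, R) = R - 3 = -3 + R)
x(m) = 1 (x(m) = (2*m)/((2*m)) = (2*m)*(1/(2*m)) = 1)
I(h) = 6 - h
n = 16275/101 (n = (-32550/(6 - 1*107))/2 = (-32550/(6 - 107))/2 = (-32550/(-101))/2 = (-32550*(-1/101))/2 = (½)*(32550/101) = 16275/101 ≈ 161.14)
D = 301 (D = 1*301 = 301)
n + D = 16275/101 + 301 = 46676/101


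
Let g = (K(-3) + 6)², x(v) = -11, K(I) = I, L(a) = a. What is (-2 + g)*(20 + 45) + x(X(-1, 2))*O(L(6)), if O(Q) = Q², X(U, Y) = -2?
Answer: 59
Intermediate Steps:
g = 9 (g = (-3 + 6)² = 3² = 9)
(-2 + g)*(20 + 45) + x(X(-1, 2))*O(L(6)) = (-2 + 9)*(20 + 45) - 11*6² = 7*65 - 11*36 = 455 - 396 = 59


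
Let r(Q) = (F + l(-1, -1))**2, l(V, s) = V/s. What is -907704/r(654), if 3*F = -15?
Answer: -113463/2 ≈ -56732.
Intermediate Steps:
F = -5 (F = (1/3)*(-15) = -5)
r(Q) = 16 (r(Q) = (-5 - 1/(-1))**2 = (-5 - 1*(-1))**2 = (-5 + 1)**2 = (-4)**2 = 16)
-907704/r(654) = -907704/16 = -907704*1/16 = -113463/2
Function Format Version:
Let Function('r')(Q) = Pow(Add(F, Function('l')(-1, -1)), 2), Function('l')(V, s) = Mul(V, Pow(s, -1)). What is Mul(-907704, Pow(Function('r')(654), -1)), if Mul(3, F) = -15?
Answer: Rational(-113463, 2) ≈ -56732.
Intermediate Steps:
F = -5 (F = Mul(Rational(1, 3), -15) = -5)
Function('r')(Q) = 16 (Function('r')(Q) = Pow(Add(-5, Mul(-1, Pow(-1, -1))), 2) = Pow(Add(-5, Mul(-1, -1)), 2) = Pow(Add(-5, 1), 2) = Pow(-4, 2) = 16)
Mul(-907704, Pow(Function('r')(654), -1)) = Mul(-907704, Pow(16, -1)) = Mul(-907704, Rational(1, 16)) = Rational(-113463, 2)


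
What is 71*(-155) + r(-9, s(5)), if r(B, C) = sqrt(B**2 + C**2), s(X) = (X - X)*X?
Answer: -10996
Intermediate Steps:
s(X) = 0 (s(X) = 0*X = 0)
71*(-155) + r(-9, s(5)) = 71*(-155) + sqrt((-9)**2 + 0**2) = -11005 + sqrt(81 + 0) = -11005 + sqrt(81) = -11005 + 9 = -10996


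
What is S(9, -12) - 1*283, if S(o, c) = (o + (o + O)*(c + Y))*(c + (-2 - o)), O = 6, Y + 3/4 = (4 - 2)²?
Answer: 10115/4 ≈ 2528.8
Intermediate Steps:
Y = 13/4 (Y = -¾ + (4 - 2)² = -¾ + 2² = -¾ + 4 = 13/4 ≈ 3.2500)
S(o, c) = (o + (6 + o)*(13/4 + c))*(-2 + c - o) (S(o, c) = (o + (o + 6)*(c + 13/4))*(c + (-2 - o)) = (o + (6 + o)*(13/4 + c))*(-2 + c - o))
S(9, -12) - 1*283 = (-39 - 28*9 + 6*(-12)² - 17/4*9² + (15/2)*(-12) + 9*(-12)² - 1*(-12)*9² - 15/4*(-12)*9) - 1*283 = (-39 - 252 + 6*144 - 17/4*81 - 90 + 9*144 - 1*(-12)*81 + 405) - 283 = (-39 - 252 + 864 - 1377/4 - 90 + 1296 + 972 + 405) - 283 = 11247/4 - 283 = 10115/4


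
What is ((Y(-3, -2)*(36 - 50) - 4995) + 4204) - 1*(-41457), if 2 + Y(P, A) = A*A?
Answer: 40638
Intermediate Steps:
Y(P, A) = -2 + A² (Y(P, A) = -2 + A*A = -2 + A²)
((Y(-3, -2)*(36 - 50) - 4995) + 4204) - 1*(-41457) = (((-2 + (-2)²)*(36 - 50) - 4995) + 4204) - 1*(-41457) = (((-2 + 4)*(-14) - 4995) + 4204) + 41457 = ((2*(-14) - 4995) + 4204) + 41457 = ((-28 - 4995) + 4204) + 41457 = (-5023 + 4204) + 41457 = -819 + 41457 = 40638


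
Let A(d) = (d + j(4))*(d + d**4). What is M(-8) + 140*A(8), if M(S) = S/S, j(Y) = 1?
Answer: 5171041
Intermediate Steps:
M(S) = 1
A(d) = (1 + d)*(d + d**4) (A(d) = (d + 1)*(d + d**4) = (1 + d)*(d + d**4))
M(-8) + 140*A(8) = 1 + 140*(8*(1 + 8 + 8**3 + 8**4)) = 1 + 140*(8*(1 + 8 + 512 + 4096)) = 1 + 140*(8*4617) = 1 + 140*36936 = 1 + 5171040 = 5171041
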